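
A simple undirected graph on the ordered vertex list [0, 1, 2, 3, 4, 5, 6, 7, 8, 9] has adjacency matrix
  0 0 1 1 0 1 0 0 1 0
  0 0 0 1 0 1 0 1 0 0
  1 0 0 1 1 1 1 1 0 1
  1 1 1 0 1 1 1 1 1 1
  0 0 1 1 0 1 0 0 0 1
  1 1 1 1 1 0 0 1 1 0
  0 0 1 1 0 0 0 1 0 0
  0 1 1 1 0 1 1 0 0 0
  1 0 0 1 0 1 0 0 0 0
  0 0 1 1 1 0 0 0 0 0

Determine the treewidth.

3

A width-3 tree decomposition is:
Bags: B1 = {2, 3, 4, 5}  B2 = {0, 2, 3, 5}  B3 = {0, 3, 5, 8}  B4 = {2, 3, 4, 9}  B5 = {2, 3, 5, 7}  B6 = {1, 3, 5, 7}  B7 = {2, 3, 6, 7}
Tree: B1–B2, B2–B3, B1–B4, B2–B5, B5–B6, B5–B7
The largest bag has 4 vertices, giving width 3; this decomposition certifies tw(G) ≤ 3. On the other hand G contains the 4-clique {0, 3, 5, 8}. A clique must lie in a single bag of any decomposition, so no decomposition can have width below 3. Combining the bounds, tw(G) = 3.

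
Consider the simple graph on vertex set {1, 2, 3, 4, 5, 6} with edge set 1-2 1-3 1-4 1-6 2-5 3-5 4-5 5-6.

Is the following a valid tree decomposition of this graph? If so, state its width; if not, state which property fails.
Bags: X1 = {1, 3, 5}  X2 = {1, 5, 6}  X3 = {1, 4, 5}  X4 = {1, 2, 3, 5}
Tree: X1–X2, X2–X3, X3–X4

A tree decomposition must satisfy three properties: every vertex lies in some bag; for every edge, both endpoints lie together in some bag; and for every vertex, the bags containing it form a connected subtree. Here bags containing vertex 3 are not connected in the tree, so the decomposition is invalid.

No — bags containing vertex 3 are not connected in the tree.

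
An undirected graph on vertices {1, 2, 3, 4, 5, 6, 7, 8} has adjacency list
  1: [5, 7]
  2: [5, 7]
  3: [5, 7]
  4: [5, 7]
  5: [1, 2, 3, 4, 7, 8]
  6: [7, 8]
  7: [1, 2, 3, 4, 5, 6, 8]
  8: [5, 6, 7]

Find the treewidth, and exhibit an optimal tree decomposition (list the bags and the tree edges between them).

Treewidth 2.
Bags: B1 = {2, 5, 7}  B2 = {3, 5, 7}  B3 = {5, 7, 8}  B4 = {4, 5, 7}  B5 = {6, 7, 8}  B6 = {1, 5, 7}
Tree: B1–B2, B2–B3, B1–B4, B3–B5, B4–B6

Each bag holds 3 vertices, so the decomposition has width 2, which upper-bounds the treewidth. On the other hand G contains the 3-clique {1, 5, 7}. A clique must lie in a single bag of any decomposition, so no decomposition can have width below 2. The upper and lower bounds meet at 2, so that is the treewidth.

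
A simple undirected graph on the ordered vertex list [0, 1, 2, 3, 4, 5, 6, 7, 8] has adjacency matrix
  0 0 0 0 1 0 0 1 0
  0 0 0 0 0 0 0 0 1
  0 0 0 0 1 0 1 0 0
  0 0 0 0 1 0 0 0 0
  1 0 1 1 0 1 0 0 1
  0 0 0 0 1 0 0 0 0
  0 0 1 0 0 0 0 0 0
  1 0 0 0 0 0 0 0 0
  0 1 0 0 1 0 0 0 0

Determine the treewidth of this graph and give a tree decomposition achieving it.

The largest bag has 2 vertices, giving width 1; this decomposition certifies tw(G) ≤ 1. Since G has at least one edge (e.g. 3–4), it is not an edgeless graph, so tw(G) ≥ 1. Combining the bounds, tw(G) = 1.

Treewidth 1.
Bags: B1 = {3, 4}  B2 = {4, 8}  B3 = {2, 4}  B4 = {0, 4}  B5 = {1, 8}  B6 = {0, 7}  B7 = {4, 5}  B8 = {2, 6}
Tree: B1–B2, B2–B3, B3–B4, B2–B5, B4–B6, B2–B7, B3–B8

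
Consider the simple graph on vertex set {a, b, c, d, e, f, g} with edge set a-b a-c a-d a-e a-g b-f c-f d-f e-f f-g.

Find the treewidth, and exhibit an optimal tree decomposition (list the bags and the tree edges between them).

The largest bag has 3 vertices, giving width 2; this decomposition certifies tw(G) ≤ 2. Since a–c–f–g–a is a cycle in G, G is not acyclic. Forests are exactly the graphs of treewidth ≤ 1, so tw(G) ≥ 2. Combining the bounds, tw(G) = 2.

Treewidth 2.
One optimal decomposition is:
Bags: B1 = {a, c, f}  B2 = {a, f, g}  B3 = {a, e, f}  B4 = {a, b, f}  B5 = {a, d, f}
Tree: B1–B2, B2–B3, B3–B4, B4–B5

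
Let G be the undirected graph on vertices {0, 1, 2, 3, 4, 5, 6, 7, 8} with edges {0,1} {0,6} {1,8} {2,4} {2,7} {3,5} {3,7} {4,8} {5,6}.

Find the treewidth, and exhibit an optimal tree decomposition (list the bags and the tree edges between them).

Treewidth 2.
Bags: B1 = {2, 4, 8}  B2 = {1, 2, 8}  B3 = {0, 1, 2}  B4 = {0, 2, 6}  B5 = {2, 5, 6}  B6 = {2, 3, 5}  B7 = {2, 3, 7}
Tree: B1–B2, B2–B3, B3–B4, B4–B5, B5–B6, B6–B7

The largest bag has 3 vertices, giving width 2; this decomposition certifies tw(G) ≤ 2. Since 2–4–8–1–0–6–5–3–7–2 is a cycle in G, G is not acyclic. Forests are exactly the graphs of treewidth ≤ 1, so tw(G) ≥ 2. Therefore the treewidth is 2.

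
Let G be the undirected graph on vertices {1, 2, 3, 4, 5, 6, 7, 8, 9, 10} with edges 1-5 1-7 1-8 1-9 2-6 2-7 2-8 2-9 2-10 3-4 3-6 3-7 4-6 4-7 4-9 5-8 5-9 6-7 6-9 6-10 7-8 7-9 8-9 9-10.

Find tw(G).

A width-3 tree decomposition is:
Bags: B1 = {2, 7, 8, 9}  B2 = {1, 7, 8, 9}  B3 = {2, 6, 7, 9}  B4 = {4, 6, 7, 9}  B5 = {1, 5, 8, 9}  B6 = {2, 6, 9, 10}  B7 = {3, 4, 6, 7}
Tree: B1–B2, B1–B3, B3–B4, B2–B5, B3–B6, B4–B7
Each bag holds 4 vertices, so the decomposition has width 3, which upper-bounds the treewidth. On the other hand G contains the 4-clique {2, 6, 9, 10}. A clique must lie in a single bag of any decomposition, so no decomposition can have width below 3. Hence tw(G) = 3 exactly.

3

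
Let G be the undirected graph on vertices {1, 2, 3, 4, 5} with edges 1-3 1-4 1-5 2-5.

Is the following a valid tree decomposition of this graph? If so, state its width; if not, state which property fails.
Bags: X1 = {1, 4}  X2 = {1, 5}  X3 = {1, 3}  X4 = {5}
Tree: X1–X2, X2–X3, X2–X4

A tree decomposition must satisfy three properties: every vertex lies in some bag; for every edge, both endpoints lie together in some bag; and for every vertex, the bags containing it form a connected subtree. Here vertex 2 appears in no bag, so the decomposition is invalid.

No — vertex 2 appears in no bag.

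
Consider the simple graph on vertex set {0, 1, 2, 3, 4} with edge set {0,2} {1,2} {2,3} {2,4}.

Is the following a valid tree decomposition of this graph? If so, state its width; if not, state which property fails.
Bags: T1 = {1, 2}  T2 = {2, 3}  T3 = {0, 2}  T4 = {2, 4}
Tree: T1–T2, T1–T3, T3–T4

Yes; width 1.

Vertex coverage: the bags together contain {0, 1, 2, 3, 4}, the full vertex set. Edge coverage: each edge of G has both endpoints in at least one bag. Running intersection: for every vertex, the bags containing it form a connected subtree. All three properties hold, so this is a valid tree decomposition of width max|bag| − 1 = 1, and hence tw(G) ≤ 1.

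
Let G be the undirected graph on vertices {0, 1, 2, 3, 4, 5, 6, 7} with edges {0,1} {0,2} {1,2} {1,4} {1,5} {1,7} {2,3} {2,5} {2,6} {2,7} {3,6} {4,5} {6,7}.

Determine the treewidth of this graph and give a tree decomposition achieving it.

Each bag holds 3 vertices, so the decomposition has width 2, which upper-bounds the treewidth. For the lower bound, the 3 vertices {0, 1, 2} are pairwise adjacent, and any tree decomposition puts a clique entirely inside one bag — forcing width ≥ 2. Combining the bounds, tw(G) = 2.

Treewidth 2.
One optimal decomposition is:
Bags: B1 = {2, 6, 7}  B2 = {1, 2, 7}  B3 = {1, 2, 5}  B4 = {0, 1, 2}  B5 = {1, 4, 5}  B6 = {2, 3, 6}
Tree: B1–B2, B2–B3, B2–B4, B3–B5, B1–B6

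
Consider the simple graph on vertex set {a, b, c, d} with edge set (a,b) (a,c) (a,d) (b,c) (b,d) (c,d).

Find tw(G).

A width-3 tree decomposition is:
Bags: B1 = {a, b, c, d}
Tree: (single bag)
With just one bag of size 4, the width is 4 − 1 = 3, so tw(G) ≤ 3. For the lower bound, the 4 vertices {a, b, c, d} are pairwise adjacent, and any tree decomposition puts a clique entirely inside one bag — forcing width ≥ 3. The upper and lower bounds meet at 3, so that is the treewidth.

3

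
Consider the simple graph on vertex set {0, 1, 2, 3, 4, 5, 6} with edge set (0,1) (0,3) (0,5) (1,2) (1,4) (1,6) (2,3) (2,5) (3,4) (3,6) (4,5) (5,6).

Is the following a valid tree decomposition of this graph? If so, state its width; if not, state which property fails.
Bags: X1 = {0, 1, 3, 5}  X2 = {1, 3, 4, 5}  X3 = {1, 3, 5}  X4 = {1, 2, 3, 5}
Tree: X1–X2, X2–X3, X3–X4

No — vertex 6 appears in no bag.

A tree decomposition must satisfy three properties: every vertex lies in some bag; for every edge, both endpoints lie together in some bag; and for every vertex, the bags containing it form a connected subtree. Here vertex 6 appears in no bag, so the decomposition is invalid.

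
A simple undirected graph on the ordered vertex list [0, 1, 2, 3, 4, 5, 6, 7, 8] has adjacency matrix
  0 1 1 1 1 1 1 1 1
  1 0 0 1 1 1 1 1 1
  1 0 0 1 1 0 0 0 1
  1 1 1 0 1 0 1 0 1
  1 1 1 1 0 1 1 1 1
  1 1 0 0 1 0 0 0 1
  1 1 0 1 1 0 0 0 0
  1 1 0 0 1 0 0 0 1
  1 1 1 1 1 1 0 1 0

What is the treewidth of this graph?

A width-4 tree decomposition is:
Bags: B1 = {0, 1, 3, 4, 8}  B2 = {0, 2, 3, 4, 8}  B3 = {0, 1, 4, 5, 8}  B4 = {0, 1, 4, 7, 8}  B5 = {0, 1, 3, 4, 6}
Tree: B1–B2, B1–B3, B1–B4, B1–B5
Every bag has size at most 5, so the width is 5 − 1 = 4 and tw(G) ≤ 4. Conversely, {0, 1, 3, 4, 8} is a clique of size 5, and the vertices of any clique must share a bag in every tree decomposition; so some bag has ≥ 5 vertices and tw(G) ≥ 4. Therefore the treewidth is 4.

4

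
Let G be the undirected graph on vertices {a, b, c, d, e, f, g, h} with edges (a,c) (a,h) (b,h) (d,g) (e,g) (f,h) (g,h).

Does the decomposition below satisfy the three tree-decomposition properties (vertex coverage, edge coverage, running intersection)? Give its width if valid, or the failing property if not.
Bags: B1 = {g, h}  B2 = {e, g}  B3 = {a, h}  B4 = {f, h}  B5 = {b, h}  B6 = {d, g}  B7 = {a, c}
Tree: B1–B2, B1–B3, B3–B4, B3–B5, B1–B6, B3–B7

Yes; width 1.

Checking the three conditions: (i) the bags cover all of {a, b, c, d, e, f, g, h}; (ii) for each edge, some bag contains both endpoints; (iii) the bags containing any fixed vertex form a subtree. All hold, so the decomposition is valid with width 2 − 1 = 1.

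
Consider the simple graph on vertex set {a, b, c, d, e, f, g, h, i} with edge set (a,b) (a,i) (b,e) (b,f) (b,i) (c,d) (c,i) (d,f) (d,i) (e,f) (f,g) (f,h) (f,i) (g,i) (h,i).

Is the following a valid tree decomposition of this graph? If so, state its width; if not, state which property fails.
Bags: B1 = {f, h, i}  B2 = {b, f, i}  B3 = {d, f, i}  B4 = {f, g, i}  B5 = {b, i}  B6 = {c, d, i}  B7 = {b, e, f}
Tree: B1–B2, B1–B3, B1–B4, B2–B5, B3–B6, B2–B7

A tree decomposition must satisfy three properties: every vertex lies in some bag; for every edge, both endpoints lie together in some bag; and for every vertex, the bags containing it form a connected subtree. Here vertex a appears in no bag, so the decomposition is invalid.

No — vertex a appears in no bag.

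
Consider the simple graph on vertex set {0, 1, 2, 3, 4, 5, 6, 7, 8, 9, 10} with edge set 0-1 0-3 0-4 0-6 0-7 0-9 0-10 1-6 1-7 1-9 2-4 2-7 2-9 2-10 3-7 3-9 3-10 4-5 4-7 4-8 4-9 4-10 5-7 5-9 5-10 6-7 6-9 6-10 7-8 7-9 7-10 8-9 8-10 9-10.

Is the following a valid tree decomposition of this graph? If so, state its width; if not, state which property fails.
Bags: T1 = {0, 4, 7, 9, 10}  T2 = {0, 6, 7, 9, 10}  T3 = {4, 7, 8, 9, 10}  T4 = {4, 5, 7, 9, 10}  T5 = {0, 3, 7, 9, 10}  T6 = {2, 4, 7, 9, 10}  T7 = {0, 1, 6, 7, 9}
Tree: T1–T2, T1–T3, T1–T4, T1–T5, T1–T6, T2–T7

Checking the three conditions: (i) the bags cover all of {0, 1, 2, 3, 4, 5, 6, 7, 8, 9, 10}; (ii) for each edge, some bag contains both endpoints; (iii) the bags containing any fixed vertex form a subtree. All hold, so the decomposition is valid with width 5 − 1 = 4.

Yes; width 4.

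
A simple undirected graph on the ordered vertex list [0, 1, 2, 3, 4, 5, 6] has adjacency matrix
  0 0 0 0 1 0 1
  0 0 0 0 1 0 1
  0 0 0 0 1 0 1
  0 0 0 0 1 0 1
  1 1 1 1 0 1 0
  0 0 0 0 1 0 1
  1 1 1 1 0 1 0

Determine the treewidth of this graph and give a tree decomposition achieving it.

Every bag has size at most 3, so the width is 3 − 1 = 2 and tw(G) ≤ 2. For the lower bound, G contains the cycle 4–1–6–2–4, so G is not a forest; only forests have treewidth ≤ 1, hence tw(G) ≥ 2. The upper and lower bounds meet at 2, so that is the treewidth.

Treewidth 2.
Bags: B1 = {1, 4, 6}  B2 = {2, 4, 6}  B3 = {4, 5, 6}  B4 = {3, 4, 6}  B5 = {0, 4, 6}
Tree: B1–B2, B2–B3, B3–B4, B4–B5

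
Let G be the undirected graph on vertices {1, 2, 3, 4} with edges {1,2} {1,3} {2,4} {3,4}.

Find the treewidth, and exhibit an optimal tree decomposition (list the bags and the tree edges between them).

Each bag holds 3 vertices, so the decomposition has width 2, which upper-bounds the treewidth. Since 4–2–1–3–4 is a cycle in G, G is not acyclic. Forests are exactly the graphs of treewidth ≤ 1, so tw(G) ≥ 2. Hence tw(G) = 2 exactly.

Treewidth 2.
One such decomposition:
Bags: B1 = {1, 2, 4}  B2 = {1, 3, 4}
Tree: B1–B2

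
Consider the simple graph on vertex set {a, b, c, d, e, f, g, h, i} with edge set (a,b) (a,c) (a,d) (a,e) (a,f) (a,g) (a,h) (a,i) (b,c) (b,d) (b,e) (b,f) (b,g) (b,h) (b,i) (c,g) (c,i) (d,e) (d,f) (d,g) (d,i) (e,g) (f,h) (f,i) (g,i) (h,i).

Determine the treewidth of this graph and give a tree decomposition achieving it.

Treewidth 4.
One such decomposition:
Bags: B1 = {a, b, d, f, i}  B2 = {a, b, d, g, i}  B3 = {a, b, d, e, g}  B4 = {a, b, c, g, i}  B5 = {a, b, f, h, i}
Tree: B1–B2, B2–B3, B2–B4, B1–B5

Every bag has size at most 5, so the width is 5 − 1 = 4 and tw(G) ≤ 4. Conversely, {a, b, d, e, g} is a clique of size 5, and the vertices of any clique must share a bag in every tree decomposition; so some bag has ≥ 5 vertices and tw(G) ≥ 4. Hence tw(G) = 4 exactly.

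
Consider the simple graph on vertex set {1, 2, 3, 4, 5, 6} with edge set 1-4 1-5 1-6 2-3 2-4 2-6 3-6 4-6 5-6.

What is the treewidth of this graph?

A width-2 tree decomposition is:
Bags: B1 = {1, 4, 6}  B2 = {1, 5, 6}  B3 = {2, 4, 6}  B4 = {2, 3, 6}
Tree: B1–B2, B1–B3, B3–B4
Every bag has size at most 3, so the width is 3 − 1 = 2 and tw(G) ≤ 2. Conversely, {1, 4, 6} is a clique of size 3, and the vertices of any clique must share a bag in every tree decomposition; so some bag has ≥ 3 vertices and tw(G) ≥ 2. Therefore the treewidth is 2.

2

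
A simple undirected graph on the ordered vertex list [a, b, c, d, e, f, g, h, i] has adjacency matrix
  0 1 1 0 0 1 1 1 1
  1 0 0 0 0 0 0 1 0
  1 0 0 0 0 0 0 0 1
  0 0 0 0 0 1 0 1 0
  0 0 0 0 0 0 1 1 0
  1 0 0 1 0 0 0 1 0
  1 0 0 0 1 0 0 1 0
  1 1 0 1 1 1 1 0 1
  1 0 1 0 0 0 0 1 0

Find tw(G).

2

A width-2 tree decomposition is:
Bags: B1 = {a, f, h}  B2 = {d, f, h}  B3 = {a, g, h}  B4 = {e, g, h}  B5 = {a, b, h}  B6 = {a, h, i}  B7 = {a, c, i}
Tree: B1–B2, B1–B3, B3–B4, B1–B5, B5–B6, B6–B7
Every bag has size at most 3, so the width is 3 − 1 = 2 and tw(G) ≤ 2. On the other hand G contains the 3-clique {d, f, h}. A clique must lie in a single bag of any decomposition, so no decomposition can have width below 2. Hence tw(G) = 2 exactly.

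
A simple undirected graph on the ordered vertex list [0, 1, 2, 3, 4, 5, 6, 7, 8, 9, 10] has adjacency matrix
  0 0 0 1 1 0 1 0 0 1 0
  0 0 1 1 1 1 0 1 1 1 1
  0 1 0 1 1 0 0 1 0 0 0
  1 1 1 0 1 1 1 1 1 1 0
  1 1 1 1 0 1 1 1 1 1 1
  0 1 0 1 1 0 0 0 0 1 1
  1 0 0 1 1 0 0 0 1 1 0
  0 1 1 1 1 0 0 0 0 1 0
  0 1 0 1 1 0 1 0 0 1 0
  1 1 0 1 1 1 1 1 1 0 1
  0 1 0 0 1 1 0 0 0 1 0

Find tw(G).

4

A width-4 tree decomposition is:
Bags: B1 = {1, 3, 4, 7, 9}  B2 = {1, 3, 4, 8, 9}  B3 = {1, 3, 4, 5, 9}  B4 = {3, 4, 6, 8, 9}  B5 = {0, 3, 4, 6, 9}  B6 = {1, 2, 3, 4, 7}  B7 = {1, 4, 5, 9, 10}
Tree: B1–B2, B1–B3, B2–B4, B4–B5, B1–B6, B3–B7
Each bag holds 5 vertices, so the decomposition has width 4, which upper-bounds the treewidth. For the lower bound, the 5 vertices {1, 4, 5, 9, 10} are pairwise adjacent, and any tree decomposition puts a clique entirely inside one bag — forcing width ≥ 4. Combining the bounds, tw(G) = 4.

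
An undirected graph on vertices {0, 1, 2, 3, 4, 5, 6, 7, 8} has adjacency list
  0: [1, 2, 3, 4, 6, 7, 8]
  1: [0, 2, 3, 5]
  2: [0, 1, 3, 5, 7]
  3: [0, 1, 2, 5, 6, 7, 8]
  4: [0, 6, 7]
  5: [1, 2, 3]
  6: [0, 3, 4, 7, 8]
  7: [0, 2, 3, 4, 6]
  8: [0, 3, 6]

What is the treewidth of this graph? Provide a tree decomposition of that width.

Treewidth 3.
One such decomposition:
Bags: B1 = {0, 2, 3, 7}  B2 = {0, 1, 2, 3}  B3 = {0, 3, 6, 7}  B4 = {0, 4, 6, 7}  B5 = {1, 2, 3, 5}  B6 = {0, 3, 6, 8}
Tree: B1–B2, B1–B3, B3–B4, B2–B5, B3–B6

Each bag holds 4 vertices, so the decomposition has width 3, which upper-bounds the treewidth. For the lower bound, the 4 vertices {0, 3, 6, 8} are pairwise adjacent, and any tree decomposition puts a clique entirely inside one bag — forcing width ≥ 3. Hence tw(G) = 3 exactly.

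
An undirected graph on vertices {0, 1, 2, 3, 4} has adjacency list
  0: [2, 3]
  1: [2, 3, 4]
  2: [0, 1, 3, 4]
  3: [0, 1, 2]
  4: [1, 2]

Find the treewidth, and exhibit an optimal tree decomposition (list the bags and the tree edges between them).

Treewidth 2.
One such decomposition:
Bags: B1 = {1, 2, 3}  B2 = {1, 2, 4}  B3 = {0, 2, 3}
Tree: B1–B2, B1–B3

Every bag has size at most 3, so the width is 3 − 1 = 2 and tw(G) ≤ 2. For the lower bound, the 3 vertices {0, 2, 3} are pairwise adjacent, and any tree decomposition puts a clique entirely inside one bag — forcing width ≥ 2. The upper and lower bounds meet at 2, so that is the treewidth.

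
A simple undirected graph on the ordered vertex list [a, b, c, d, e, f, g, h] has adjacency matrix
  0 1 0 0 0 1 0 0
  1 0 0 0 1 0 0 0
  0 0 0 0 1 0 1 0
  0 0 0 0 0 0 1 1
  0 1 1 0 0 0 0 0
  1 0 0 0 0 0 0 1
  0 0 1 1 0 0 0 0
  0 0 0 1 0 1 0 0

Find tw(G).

2

A width-2 tree decomposition is:
Bags: B1 = {c, e, g}  B2 = {d, e, g}  B3 = {d, e, h}  B4 = {e, f, h}  B5 = {a, e, f}  B6 = {a, b, e}
Tree: B1–B2, B2–B3, B3–B4, B4–B5, B5–B6
The largest bag has 3 vertices, giving width 2; this decomposition certifies tw(G) ≤ 2. The edges e–c–g–d–h–f–a–b–e form a cycle, so G is not a tree and its treewidth is at least 2. The upper and lower bounds meet at 2, so that is the treewidth.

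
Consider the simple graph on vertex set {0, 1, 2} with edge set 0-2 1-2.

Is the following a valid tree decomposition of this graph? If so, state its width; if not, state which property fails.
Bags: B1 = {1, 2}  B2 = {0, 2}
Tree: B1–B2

Yes; width 1.

Vertex coverage: the bags together contain {0, 1, 2}, the full vertex set. Edge coverage: each edge of G has both endpoints in at least one bag. Running intersection: for every vertex, the bags containing it form a connected subtree. All three properties hold, so this is a valid tree decomposition of width max|bag| − 1 = 1, and hence tw(G) ≤ 1.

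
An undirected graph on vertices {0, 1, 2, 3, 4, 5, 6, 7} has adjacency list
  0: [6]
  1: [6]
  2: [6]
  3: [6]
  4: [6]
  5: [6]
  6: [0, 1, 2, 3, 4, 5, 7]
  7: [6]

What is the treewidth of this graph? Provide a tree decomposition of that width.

Treewidth 1.
Bags: B1 = {2, 6}  B2 = {6, 7}  B3 = {1, 6}  B4 = {4, 6}  B5 = {0, 6}  B6 = {3, 6}  B7 = {5, 6}
Tree: B1–B2, B1–B3, B1–B4, B4–B5, B1–B6, B4–B7

The largest bag has 2 vertices, giving width 1; this decomposition certifies tw(G) ≤ 1. Since G has at least one edge (e.g. 2–6), it is not an edgeless graph, so tw(G) ≥ 1. The upper and lower bounds meet at 1, so that is the treewidth.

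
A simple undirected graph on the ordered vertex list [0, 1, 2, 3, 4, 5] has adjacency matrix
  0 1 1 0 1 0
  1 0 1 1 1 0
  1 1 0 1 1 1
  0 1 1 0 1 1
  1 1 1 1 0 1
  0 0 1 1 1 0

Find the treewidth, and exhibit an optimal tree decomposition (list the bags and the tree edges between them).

Treewidth 3.
Bags: B1 = {1, 2, 3, 4}  B2 = {0, 1, 2, 4}  B3 = {2, 3, 4, 5}
Tree: B1–B2, B1–B3

The largest bag has 4 vertices, giving width 3; this decomposition certifies tw(G) ≤ 3. For the lower bound, the 4 vertices {0, 1, 2, 4} are pairwise adjacent, and any tree decomposition puts a clique entirely inside one bag — forcing width ≥ 3. Hence tw(G) = 3 exactly.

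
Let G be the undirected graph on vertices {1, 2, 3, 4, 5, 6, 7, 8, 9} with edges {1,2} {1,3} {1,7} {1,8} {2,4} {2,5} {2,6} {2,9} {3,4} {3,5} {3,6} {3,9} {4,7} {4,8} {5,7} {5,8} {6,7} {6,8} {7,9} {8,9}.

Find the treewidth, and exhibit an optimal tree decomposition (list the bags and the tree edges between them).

Treewidth 4.
One optimal decomposition is:
Bags: B1 = {1, 2, 3, 7, 8}  B2 = {2, 3, 4, 7, 8}  B3 = {2, 3, 5, 7, 8}  B4 = {2, 3, 7, 8, 9}  B5 = {2, 3, 6, 7, 8}
Tree: B1–B2, B2–B3, B3–B4, B4–B5

Every bag has size at most 5, so the width is 5 − 1 = 4 and tw(G) ≤ 4. For the lower bound: the 5 vertex sets {1,7}, {3,4}, {5,8}, {2}, {9} are disjoint, each induces a connected subgraph, and every pair is joined by at least one edge of G. Contracting each set to a single vertex therefore yields K_{5} as a minor, and since treewidth is minor-monotone, tw(G) ≥ tw(K_{5}) = 4. The upper and lower bounds meet at 4, so that is the treewidth.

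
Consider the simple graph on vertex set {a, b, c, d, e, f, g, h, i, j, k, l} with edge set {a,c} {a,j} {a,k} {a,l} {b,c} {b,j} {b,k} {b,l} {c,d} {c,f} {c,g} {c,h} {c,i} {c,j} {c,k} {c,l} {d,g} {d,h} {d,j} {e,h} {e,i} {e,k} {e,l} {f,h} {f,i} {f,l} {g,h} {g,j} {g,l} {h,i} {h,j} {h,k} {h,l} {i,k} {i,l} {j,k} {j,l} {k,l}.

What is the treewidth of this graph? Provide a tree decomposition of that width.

Treewidth 4.
One such decomposition:
Bags: B1 = {c, h, i, k, l}  B2 = {c, h, j, k, l}  B3 = {c, g, h, j, l}  B4 = {c, d, g, h, j}  B5 = {e, h, i, k, l}  B6 = {b, c, j, k, l}  B7 = {a, c, j, k, l}  B8 = {c, f, h, i, l}
Tree: B1–B2, B2–B3, B3–B4, B1–B5, B2–B6, B2–B7, B1–B8

Every bag has size at most 5, so the width is 5 − 1 = 4 and tw(G) ≤ 4. Conversely, {e, h, i, k, l} is a clique of size 5, and the vertices of any clique must share a bag in every tree decomposition; so some bag has ≥ 5 vertices and tw(G) ≥ 4. Hence tw(G) = 4 exactly.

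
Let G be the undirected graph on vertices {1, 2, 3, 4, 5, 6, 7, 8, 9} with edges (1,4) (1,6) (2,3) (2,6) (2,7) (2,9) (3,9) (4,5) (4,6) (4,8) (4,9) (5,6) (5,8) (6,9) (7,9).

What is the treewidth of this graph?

A width-2 tree decomposition is:
Bags: B1 = {2, 6, 9}  B2 = {4, 6, 9}  B3 = {2, 3, 9}  B4 = {4, 5, 6}  B5 = {2, 7, 9}  B6 = {1, 4, 6}  B7 = {4, 5, 8}
Tree: B1–B2, B1–B3, B2–B4, B3–B5, B4–B6, B4–B7
The largest bag has 3 vertices, giving width 2; this decomposition certifies tw(G) ≤ 2. Conversely, {2, 3, 9} is a clique of size 3, and the vertices of any clique must share a bag in every tree decomposition; so some bag has ≥ 3 vertices and tw(G) ≥ 2. Therefore the treewidth is 2.

2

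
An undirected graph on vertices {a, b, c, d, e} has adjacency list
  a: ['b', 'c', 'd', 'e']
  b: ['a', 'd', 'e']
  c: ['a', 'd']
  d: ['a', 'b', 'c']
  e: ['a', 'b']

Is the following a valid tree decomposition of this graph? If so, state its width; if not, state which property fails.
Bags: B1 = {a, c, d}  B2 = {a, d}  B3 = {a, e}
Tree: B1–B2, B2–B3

No — vertex b appears in no bag.

A tree decomposition must satisfy three properties: every vertex lies in some bag; for every edge, both endpoints lie together in some bag; and for every vertex, the bags containing it form a connected subtree. Here vertex b appears in no bag, so the decomposition is invalid.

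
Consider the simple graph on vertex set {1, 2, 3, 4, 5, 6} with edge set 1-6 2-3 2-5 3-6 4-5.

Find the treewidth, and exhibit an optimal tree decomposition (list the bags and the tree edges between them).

Every bag has size at most 2, so the width is 2 − 1 = 1 and tw(G) ≤ 1. G has an edge, so its treewidth is at least 1. Combining the bounds, tw(G) = 1.

Treewidth 1.
One such decomposition:
Bags: B1 = {1, 6}  B2 = {3, 6}  B3 = {2, 3}  B4 = {2, 5}  B5 = {4, 5}
Tree: B1–B2, B2–B3, B3–B4, B4–B5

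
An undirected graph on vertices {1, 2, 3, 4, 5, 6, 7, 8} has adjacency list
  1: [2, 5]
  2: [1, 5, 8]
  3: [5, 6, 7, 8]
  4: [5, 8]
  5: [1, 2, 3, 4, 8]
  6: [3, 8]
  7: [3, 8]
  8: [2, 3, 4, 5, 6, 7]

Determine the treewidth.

A width-2 tree decomposition is:
Bags: B1 = {3, 7, 8}  B2 = {3, 5, 8}  B3 = {2, 5, 8}  B4 = {4, 5, 8}  B5 = {3, 6, 8}  B6 = {1, 2, 5}
Tree: B1–B2, B2–B3, B3–B4, B2–B5, B3–B6
Every bag has size at most 3, so the width is 3 − 1 = 2 and tw(G) ≤ 2. On the other hand G contains the 3-clique {2, 5, 8}. A clique must lie in a single bag of any decomposition, so no decomposition can have width below 2. Combining the bounds, tw(G) = 2.

2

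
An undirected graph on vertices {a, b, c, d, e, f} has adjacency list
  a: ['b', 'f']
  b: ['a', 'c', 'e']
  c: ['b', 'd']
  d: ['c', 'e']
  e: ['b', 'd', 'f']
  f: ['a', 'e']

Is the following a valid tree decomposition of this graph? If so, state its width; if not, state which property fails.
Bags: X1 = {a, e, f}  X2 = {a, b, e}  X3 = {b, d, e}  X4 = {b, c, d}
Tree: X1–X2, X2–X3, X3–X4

Every vertex of G appears in some bag (union = {a, b, c, d, e, f}); every edge is covered by a bag; and for each vertex v the set of bags containing v is connected in the bag tree. The decomposition is therefore valid. The largest bag has 3 vertices, so the width is 2.

Yes; width 2.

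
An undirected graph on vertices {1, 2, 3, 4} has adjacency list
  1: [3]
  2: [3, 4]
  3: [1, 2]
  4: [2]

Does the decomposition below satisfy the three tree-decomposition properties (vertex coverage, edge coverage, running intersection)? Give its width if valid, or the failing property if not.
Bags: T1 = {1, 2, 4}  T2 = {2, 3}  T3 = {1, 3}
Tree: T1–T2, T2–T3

No — bags containing vertex 1 are not connected in the tree.

A tree decomposition must satisfy three properties: every vertex lies in some bag; for every edge, both endpoints lie together in some bag; and for every vertex, the bags containing it form a connected subtree. Here bags containing vertex 1 are not connected in the tree, so the decomposition is invalid.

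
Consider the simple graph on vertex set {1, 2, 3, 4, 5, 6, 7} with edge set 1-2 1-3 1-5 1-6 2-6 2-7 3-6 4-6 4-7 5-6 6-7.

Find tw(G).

A width-2 tree decomposition is:
Bags: B1 = {1, 5, 6}  B2 = {1, 2, 6}  B3 = {2, 6, 7}  B4 = {1, 3, 6}  B5 = {4, 6, 7}
Tree: B1–B2, B2–B3, B2–B4, B3–B5
Each bag holds 3 vertices, so the decomposition has width 2, which upper-bounds the treewidth. For the lower bound, the 3 vertices {1, 2, 6} are pairwise adjacent, and any tree decomposition puts a clique entirely inside one bag — forcing width ≥ 2. The upper and lower bounds meet at 2, so that is the treewidth.

2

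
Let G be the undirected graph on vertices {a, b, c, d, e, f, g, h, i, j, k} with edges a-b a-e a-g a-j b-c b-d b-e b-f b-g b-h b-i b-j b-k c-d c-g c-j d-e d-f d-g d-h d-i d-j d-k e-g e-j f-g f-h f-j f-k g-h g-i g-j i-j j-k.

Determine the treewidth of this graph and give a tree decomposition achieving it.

Treewidth 4.
One optimal decomposition is:
Bags: B1 = {b, d, e, g, j}  B2 = {b, d, f, g, j}  B3 = {b, c, d, g, j}  B4 = {a, b, e, g, j}  B5 = {b, d, g, i, j}  B6 = {b, d, f, j, k}  B7 = {b, d, f, g, h}
Tree: B1–B2, B1–B3, B1–B4, B2–B5, B2–B6, B2–B7

The largest bag has 5 vertices, giving width 4; this decomposition certifies tw(G) ≤ 4. On the other hand G contains the 5-clique {b, d, e, g, j}. A clique must lie in a single bag of any decomposition, so no decomposition can have width below 4. Combining the bounds, tw(G) = 4.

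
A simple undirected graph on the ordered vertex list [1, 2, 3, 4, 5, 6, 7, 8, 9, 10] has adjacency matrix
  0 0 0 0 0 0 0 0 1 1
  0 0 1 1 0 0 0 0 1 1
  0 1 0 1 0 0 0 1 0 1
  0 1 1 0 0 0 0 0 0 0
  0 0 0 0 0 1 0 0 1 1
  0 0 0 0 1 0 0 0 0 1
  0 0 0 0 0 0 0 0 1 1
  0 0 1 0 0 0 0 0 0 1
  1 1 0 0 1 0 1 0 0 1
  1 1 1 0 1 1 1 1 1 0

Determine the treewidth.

A width-2 tree decomposition is:
Bags: B1 = {2, 3, 10}  B2 = {2, 9, 10}  B3 = {2, 3, 4}  B4 = {5, 9, 10}  B5 = {7, 9, 10}  B6 = {5, 6, 10}  B7 = {1, 9, 10}  B8 = {3, 8, 10}
Tree: B1–B2, B1–B3, B2–B4, B2–B5, B4–B6, B2–B7, B1–B8
Each bag holds 3 vertices, so the decomposition has width 2, which upper-bounds the treewidth. On the other hand G contains the 3-clique {3, 8, 10}. A clique must lie in a single bag of any decomposition, so no decomposition can have width below 2. Combining the bounds, tw(G) = 2.

2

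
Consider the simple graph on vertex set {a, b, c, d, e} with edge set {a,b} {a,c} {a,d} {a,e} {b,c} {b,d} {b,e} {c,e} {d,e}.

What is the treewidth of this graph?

3

A width-3 tree decomposition is:
Bags: B1 = {a, b, d, e}  B2 = {a, b, c, e}
Tree: B1–B2
Each bag holds 4 vertices, so the decomposition has width 3, which upper-bounds the treewidth. On the other hand G contains the 4-clique {a, b, d, e}. A clique must lie in a single bag of any decomposition, so no decomposition can have width below 3. Hence tw(G) = 3 exactly.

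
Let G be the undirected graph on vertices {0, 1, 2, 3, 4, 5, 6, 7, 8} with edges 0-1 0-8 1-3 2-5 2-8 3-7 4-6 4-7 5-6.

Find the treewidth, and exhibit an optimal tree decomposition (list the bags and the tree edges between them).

Every bag has size at most 3, so the width is 3 − 1 = 2 and tw(G) ≤ 2. The edges 5–2–8–0–1–3–7–4–6–5 form a cycle, so G is not a tree and its treewidth is at least 2. Therefore the treewidth is 2.

Treewidth 2.
One optimal decomposition is:
Bags: B1 = {2, 5, 8}  B2 = {0, 5, 8}  B3 = {0, 1, 5}  B4 = {1, 3, 5}  B5 = {3, 5, 7}  B6 = {4, 5, 7}  B7 = {4, 5, 6}
Tree: B1–B2, B2–B3, B3–B4, B4–B5, B5–B6, B6–B7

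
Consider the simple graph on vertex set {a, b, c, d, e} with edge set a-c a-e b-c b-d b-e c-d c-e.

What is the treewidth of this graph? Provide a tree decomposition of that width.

Every bag has size at most 3, so the width is 3 − 1 = 2 and tw(G) ≤ 2. For the lower bound, the 3 vertices {b, c, d} are pairwise adjacent, and any tree decomposition puts a clique entirely inside one bag — forcing width ≥ 2. Combining the bounds, tw(G) = 2.

Treewidth 2.
One optimal decomposition is:
Bags: B1 = {b, c, d}  B2 = {b, c, e}  B3 = {a, c, e}
Tree: B1–B2, B2–B3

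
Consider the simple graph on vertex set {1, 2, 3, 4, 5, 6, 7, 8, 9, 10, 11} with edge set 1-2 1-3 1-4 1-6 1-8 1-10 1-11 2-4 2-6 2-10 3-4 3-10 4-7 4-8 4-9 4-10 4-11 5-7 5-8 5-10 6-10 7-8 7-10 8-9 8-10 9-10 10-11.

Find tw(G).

3

A width-3 tree decomposition is:
Bags: B1 = {1, 4, 8, 10}  B2 = {4, 8, 9, 10}  B3 = {1, 2, 4, 10}  B4 = {1, 4, 10, 11}  B5 = {4, 7, 8, 10}  B6 = {1, 3, 4, 10}  B7 = {1, 2, 6, 10}  B8 = {5, 7, 8, 10}
Tree: B1–B2, B1–B3, B3–B4, B2–B5, B1–B6, B3–B7, B5–B8
The largest bag has 4 vertices, giving width 3; this decomposition certifies tw(G) ≤ 3. Conversely, {1, 4, 8, 10} is a clique of size 4, and the vertices of any clique must share a bag in every tree decomposition; so some bag has ≥ 4 vertices and tw(G) ≥ 3. Hence tw(G) = 3 exactly.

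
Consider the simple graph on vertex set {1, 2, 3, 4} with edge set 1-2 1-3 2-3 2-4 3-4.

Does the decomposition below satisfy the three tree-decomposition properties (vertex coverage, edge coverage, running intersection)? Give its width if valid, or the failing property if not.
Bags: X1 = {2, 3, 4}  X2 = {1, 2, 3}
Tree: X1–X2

Yes; width 2.

Every vertex of G appears in some bag (union = {1, 2, 3, 4}); every edge is covered by a bag; and for each vertex v the set of bags containing v is connected in the bag tree. The decomposition is therefore valid. The largest bag has 3 vertices, so the width is 2.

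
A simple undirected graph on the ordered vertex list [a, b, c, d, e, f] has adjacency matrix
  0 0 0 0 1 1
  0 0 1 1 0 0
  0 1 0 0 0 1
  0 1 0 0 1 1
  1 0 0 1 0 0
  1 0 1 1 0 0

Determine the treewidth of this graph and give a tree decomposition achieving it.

Each bag holds 3 vertices, so the decomposition has width 2, which upper-bounds the treewidth. For the lower bound, G contains the cycle c–b–d–f–c, so G is not a forest; only forests have treewidth ≤ 1, hence tw(G) ≥ 2. Therefore the treewidth is 2.

Treewidth 2.
One such decomposition:
Bags: B1 = {b, c, f}  B2 = {b, d, f}  B3 = {a, d, f}  B4 = {a, d, e}
Tree: B1–B2, B2–B3, B3–B4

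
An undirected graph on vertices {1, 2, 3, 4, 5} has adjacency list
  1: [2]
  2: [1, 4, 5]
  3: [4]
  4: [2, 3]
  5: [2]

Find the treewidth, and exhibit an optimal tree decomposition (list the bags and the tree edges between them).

Every bag has size at most 2, so the width is 2 − 1 = 1 and tw(G) ≤ 1. G has an edge, so its treewidth is at least 1. Therefore the treewidth is 1.

Treewidth 1.
One such decomposition:
Bags: B1 = {2, 5}  B2 = {2, 4}  B3 = {1, 2}  B4 = {3, 4}
Tree: B1–B2, B2–B3, B2–B4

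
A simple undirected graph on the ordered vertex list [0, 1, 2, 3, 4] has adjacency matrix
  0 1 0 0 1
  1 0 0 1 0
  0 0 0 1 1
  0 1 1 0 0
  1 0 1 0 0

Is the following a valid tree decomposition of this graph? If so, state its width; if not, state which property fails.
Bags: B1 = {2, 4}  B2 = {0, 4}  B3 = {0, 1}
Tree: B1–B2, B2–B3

No — vertex 3 appears in no bag.

A tree decomposition must satisfy three properties: every vertex lies in some bag; for every edge, both endpoints lie together in some bag; and for every vertex, the bags containing it form a connected subtree. Here vertex 3 appears in no bag, so the decomposition is invalid.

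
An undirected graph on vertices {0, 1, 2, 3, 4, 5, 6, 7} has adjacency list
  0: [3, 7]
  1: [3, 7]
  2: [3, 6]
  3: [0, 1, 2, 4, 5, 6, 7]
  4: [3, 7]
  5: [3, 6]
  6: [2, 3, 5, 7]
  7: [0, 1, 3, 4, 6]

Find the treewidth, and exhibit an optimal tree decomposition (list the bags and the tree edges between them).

The largest bag has 3 vertices, giving width 2; this decomposition certifies tw(G) ≤ 2. Conversely, {2, 3, 6} is a clique of size 3, and the vertices of any clique must share a bag in every tree decomposition; so some bag has ≥ 3 vertices and tw(G) ≥ 2. The upper and lower bounds meet at 2, so that is the treewidth.

Treewidth 2.
One optimal decomposition is:
Bags: B1 = {2, 3, 6}  B2 = {3, 6, 7}  B3 = {3, 4, 7}  B4 = {0, 3, 7}  B5 = {1, 3, 7}  B6 = {3, 5, 6}
Tree: B1–B2, B2–B3, B2–B4, B2–B5, B2–B6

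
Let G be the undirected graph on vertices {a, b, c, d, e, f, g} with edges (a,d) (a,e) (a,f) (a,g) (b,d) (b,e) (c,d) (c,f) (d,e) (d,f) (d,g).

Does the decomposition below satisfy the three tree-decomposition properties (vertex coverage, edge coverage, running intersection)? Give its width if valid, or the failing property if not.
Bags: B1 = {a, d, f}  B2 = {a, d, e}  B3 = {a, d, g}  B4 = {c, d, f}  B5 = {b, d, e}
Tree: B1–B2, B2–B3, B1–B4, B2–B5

Yes; width 2.

Vertex coverage: the bags together contain {a, b, c, d, e, f, g}, the full vertex set. Edge coverage: each edge of G has both endpoints in at least one bag. Running intersection: for every vertex, the bags containing it form a connected subtree. All three properties hold, so this is a valid tree decomposition of width max|bag| − 1 = 2, and hence tw(G) ≤ 2.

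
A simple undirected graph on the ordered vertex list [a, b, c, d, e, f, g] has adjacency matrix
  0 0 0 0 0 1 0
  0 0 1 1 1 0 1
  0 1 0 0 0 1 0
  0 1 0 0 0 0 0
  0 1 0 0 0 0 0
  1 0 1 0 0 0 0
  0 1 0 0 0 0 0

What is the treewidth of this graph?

A width-1 tree decomposition is:
Bags: B1 = {b, c}  B2 = {b, g}  B3 = {c, f}  B4 = {a, f}  B5 = {b, d}  B6 = {b, e}
Tree: B1–B2, B1–B3, B3–B4, B2–B5, B1–B6
Every bag has size at most 2, so the width is 2 − 1 = 1 and tw(G) ≤ 1. Any graph with an edge has treewidth ≥ 1, and G has the edge b–c. Hence tw(G) = 1 exactly.

1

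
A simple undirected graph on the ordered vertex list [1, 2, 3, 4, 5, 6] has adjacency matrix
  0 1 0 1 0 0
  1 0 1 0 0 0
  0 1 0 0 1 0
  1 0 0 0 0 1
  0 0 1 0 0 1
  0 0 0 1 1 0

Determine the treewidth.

A width-2 tree decomposition is:
Bags: B1 = {4, 5, 6}  B2 = {1, 4, 5}  B3 = {1, 2, 5}  B4 = {2, 3, 5}
Tree: B1–B2, B2–B3, B3–B4
Each bag holds 3 vertices, so the decomposition has width 2, which upper-bounds the treewidth. The edges 5–6–4–1–2–3–5 form a cycle, so G is not a tree and its treewidth is at least 2. The upper and lower bounds meet at 2, so that is the treewidth.

2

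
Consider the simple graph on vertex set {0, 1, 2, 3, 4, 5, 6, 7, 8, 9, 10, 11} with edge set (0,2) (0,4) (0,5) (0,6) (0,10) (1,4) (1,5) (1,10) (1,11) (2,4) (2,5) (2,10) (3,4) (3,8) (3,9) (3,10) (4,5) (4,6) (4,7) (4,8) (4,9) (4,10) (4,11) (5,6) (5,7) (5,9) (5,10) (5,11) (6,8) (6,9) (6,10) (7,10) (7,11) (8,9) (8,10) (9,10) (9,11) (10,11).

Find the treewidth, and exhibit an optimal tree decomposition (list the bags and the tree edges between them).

Treewidth 4.
One optimal decomposition is:
Bags: B1 = {4, 5, 7, 10, 11}  B2 = {4, 5, 9, 10, 11}  B3 = {4, 5, 6, 9, 10}  B4 = {1, 4, 5, 10, 11}  B5 = {0, 4, 5, 6, 10}  B6 = {4, 6, 8, 9, 10}  B7 = {0, 2, 4, 5, 10}  B8 = {3, 4, 8, 9, 10}
Tree: B1–B2, B2–B3, B1–B4, B3–B5, B3–B6, B5–B7, B6–B8

Every bag has size at most 5, so the width is 5 − 1 = 4 and tw(G) ≤ 4. For the lower bound, the 5 vertices {3, 4, 8, 9, 10} are pairwise adjacent, and any tree decomposition puts a clique entirely inside one bag — forcing width ≥ 4. Combining the bounds, tw(G) = 4.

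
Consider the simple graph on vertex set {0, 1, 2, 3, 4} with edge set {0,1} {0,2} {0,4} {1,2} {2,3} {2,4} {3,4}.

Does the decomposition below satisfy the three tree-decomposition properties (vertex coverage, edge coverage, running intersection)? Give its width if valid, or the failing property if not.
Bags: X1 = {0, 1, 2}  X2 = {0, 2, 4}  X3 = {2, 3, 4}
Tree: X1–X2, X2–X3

Checking the three conditions: (i) the bags cover all of {0, 1, 2, 3, 4}; (ii) for each edge, some bag contains both endpoints; (iii) the bags containing any fixed vertex form a subtree. All hold, so the decomposition is valid with width 3 − 1 = 2.

Yes; width 2.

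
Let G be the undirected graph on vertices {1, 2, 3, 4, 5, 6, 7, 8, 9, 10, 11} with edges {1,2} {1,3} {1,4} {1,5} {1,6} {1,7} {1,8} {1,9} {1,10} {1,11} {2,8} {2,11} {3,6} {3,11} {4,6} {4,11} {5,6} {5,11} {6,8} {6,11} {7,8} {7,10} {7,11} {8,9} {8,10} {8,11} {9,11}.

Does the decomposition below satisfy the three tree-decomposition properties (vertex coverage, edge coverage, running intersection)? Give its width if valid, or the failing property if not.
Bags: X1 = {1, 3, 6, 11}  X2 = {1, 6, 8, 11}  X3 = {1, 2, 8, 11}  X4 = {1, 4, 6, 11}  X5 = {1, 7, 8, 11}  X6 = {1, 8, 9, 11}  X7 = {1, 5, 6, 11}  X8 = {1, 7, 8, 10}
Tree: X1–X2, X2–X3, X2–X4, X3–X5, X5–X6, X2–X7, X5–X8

Yes; width 3.

Every vertex of G appears in some bag (union = {1, 2, 3, 4, 5, 6, 7, 8, 9, 10, 11}); every edge is covered by a bag; and for each vertex v the set of bags containing v is connected in the bag tree. The decomposition is therefore valid. The largest bag has 4 vertices, so the width is 3.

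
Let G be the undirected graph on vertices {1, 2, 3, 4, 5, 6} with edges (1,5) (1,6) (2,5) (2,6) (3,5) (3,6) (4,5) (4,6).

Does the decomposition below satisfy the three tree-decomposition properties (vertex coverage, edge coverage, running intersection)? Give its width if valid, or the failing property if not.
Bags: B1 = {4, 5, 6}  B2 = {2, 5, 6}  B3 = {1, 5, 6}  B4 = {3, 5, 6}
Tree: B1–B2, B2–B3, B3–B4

Yes; width 2.

Every vertex of G appears in some bag (union = {1, 2, 3, 4, 5, 6}); every edge is covered by a bag; and for each vertex v the set of bags containing v is connected in the bag tree. The decomposition is therefore valid. The largest bag has 3 vertices, so the width is 2.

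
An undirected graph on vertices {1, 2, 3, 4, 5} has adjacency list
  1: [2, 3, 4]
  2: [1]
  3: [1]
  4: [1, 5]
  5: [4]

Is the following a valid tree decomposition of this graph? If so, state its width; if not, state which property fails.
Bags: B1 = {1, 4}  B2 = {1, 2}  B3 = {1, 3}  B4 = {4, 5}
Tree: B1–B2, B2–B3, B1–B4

Every vertex of G appears in some bag (union = {1, 2, 3, 4, 5}); every edge is covered by a bag; and for each vertex v the set of bags containing v is connected in the bag tree. The decomposition is therefore valid. The largest bag has 2 vertices, so the width is 1.

Yes; width 1.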